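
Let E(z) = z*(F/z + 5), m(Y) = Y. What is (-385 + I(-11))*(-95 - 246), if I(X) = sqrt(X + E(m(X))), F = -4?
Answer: 131285 - 341*I*sqrt(70) ≈ 1.3129e+5 - 2853.0*I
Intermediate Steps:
E(z) = z*(5 - 4/z) (E(z) = z*(-4/z + 5) = z*(5 - 4/z))
I(X) = sqrt(-4 + 6*X) (I(X) = sqrt(X + (-4 + 5*X)) = sqrt(-4 + 6*X))
(-385 + I(-11))*(-95 - 246) = (-385 + sqrt(-4 + 6*(-11)))*(-95 - 246) = (-385 + sqrt(-4 - 66))*(-341) = (-385 + sqrt(-70))*(-341) = (-385 + I*sqrt(70))*(-341) = 131285 - 341*I*sqrt(70)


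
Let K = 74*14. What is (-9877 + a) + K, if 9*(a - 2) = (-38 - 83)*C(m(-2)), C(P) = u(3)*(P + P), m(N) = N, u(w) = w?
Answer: -26033/3 ≈ -8677.7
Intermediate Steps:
C(P) = 6*P (C(P) = 3*(P + P) = 3*(2*P) = 6*P)
a = 490/3 (a = 2 + ((-38 - 83)*(6*(-2)))/9 = 2 + (-121*(-12))/9 = 2 + (⅑)*1452 = 2 + 484/3 = 490/3 ≈ 163.33)
K = 1036
(-9877 + a) + K = (-9877 + 490/3) + 1036 = -29141/3 + 1036 = -26033/3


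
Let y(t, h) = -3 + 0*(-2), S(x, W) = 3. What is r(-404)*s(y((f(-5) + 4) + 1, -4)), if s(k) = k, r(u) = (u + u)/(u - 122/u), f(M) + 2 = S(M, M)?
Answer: -489648/81547 ≈ -6.0045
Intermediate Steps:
f(M) = 1 (f(M) = -2 + 3 = 1)
r(u) = 2*u/(u - 122/u) (r(u) = (2*u)/(u - 122/u) = 2*u/(u - 122/u))
y(t, h) = -3 (y(t, h) = -3 + 0 = -3)
r(-404)*s(y((f(-5) + 4) + 1, -4)) = (2*(-404)²/(-122 + (-404)²))*(-3) = (2*163216/(-122 + 163216))*(-3) = (2*163216/163094)*(-3) = (2*163216*(1/163094))*(-3) = (163216/81547)*(-3) = -489648/81547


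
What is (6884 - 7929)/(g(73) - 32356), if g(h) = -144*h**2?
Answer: 1045/799732 ≈ 0.0013067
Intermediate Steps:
(6884 - 7929)/(g(73) - 32356) = (6884 - 7929)/(-144*73**2 - 32356) = -1045/(-144*5329 - 32356) = -1045/(-767376 - 32356) = -1045/(-799732) = -1045*(-1/799732) = 1045/799732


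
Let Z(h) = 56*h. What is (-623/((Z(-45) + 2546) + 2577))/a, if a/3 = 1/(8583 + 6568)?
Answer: -9439073/7809 ≈ -1208.7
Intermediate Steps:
a = 3/15151 (a = 3/(8583 + 6568) = 3/15151 ≈ 0.00019801)
(-623/((Z(-45) + 2546) + 2577))/a = (-623/((56*(-45) + 2546) + 2577))/(3/15151) = -623/((-2520 + 2546) + 2577)*(15151/3) = -623/(26 + 2577)*(15151/3) = -623/2603*(15151/3) = -623*1/2603*(15151/3) = -623/2603*15151/3 = -9439073/7809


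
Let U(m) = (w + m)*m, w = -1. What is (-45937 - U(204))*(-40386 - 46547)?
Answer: 7593510617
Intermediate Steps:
U(m) = m*(-1 + m) (U(m) = (-1 + m)*m = m*(-1 + m))
(-45937 - U(204))*(-40386 - 46547) = (-45937 - 204*(-1 + 204))*(-40386 - 46547) = (-45937 - 204*203)*(-86933) = (-45937 - 1*41412)*(-86933) = (-45937 - 41412)*(-86933) = -87349*(-86933) = 7593510617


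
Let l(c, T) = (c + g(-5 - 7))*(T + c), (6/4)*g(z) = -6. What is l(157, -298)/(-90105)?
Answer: 7191/30035 ≈ 0.23942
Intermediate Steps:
g(z) = -4 (g(z) = (2/3)*(-6) = -4)
l(c, T) = (-4 + c)*(T + c) (l(c, T) = (c - 4)*(T + c) = (-4 + c)*(T + c))
l(157, -298)/(-90105) = (157**2 - 4*(-298) - 4*157 - 298*157)/(-90105) = (24649 + 1192 - 628 - 46786)*(-1/90105) = -21573*(-1/90105) = 7191/30035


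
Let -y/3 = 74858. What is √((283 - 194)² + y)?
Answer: I*√216653 ≈ 465.46*I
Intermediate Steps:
y = -224574 (y = -3*74858 = -224574)
√((283 - 194)² + y) = √((283 - 194)² - 224574) = √(89² - 224574) = √(7921 - 224574) = √(-216653) = I*√216653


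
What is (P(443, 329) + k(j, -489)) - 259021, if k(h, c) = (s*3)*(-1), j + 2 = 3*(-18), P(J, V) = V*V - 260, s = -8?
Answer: -151016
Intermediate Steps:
P(J, V) = -260 + V² (P(J, V) = V² - 260 = -260 + V²)
j = -56 (j = -2 + 3*(-18) = -2 - 54 = -56)
k(h, c) = 24 (k(h, c) = -8*3*(-1) = -24*(-1) = 24)
(P(443, 329) + k(j, -489)) - 259021 = ((-260 + 329²) + 24) - 259021 = ((-260 + 108241) + 24) - 259021 = (107981 + 24) - 259021 = 108005 - 259021 = -151016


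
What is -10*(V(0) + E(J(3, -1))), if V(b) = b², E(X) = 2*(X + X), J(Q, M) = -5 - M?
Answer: 160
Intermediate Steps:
E(X) = 4*X (E(X) = 2*(2*X) = 4*X)
-10*(V(0) + E(J(3, -1))) = -10*(0² + 4*(-5 - 1*(-1))) = -10*(0 + 4*(-5 + 1)) = -10*(0 + 4*(-4)) = -10*(0 - 16) = -10*(-16) = 160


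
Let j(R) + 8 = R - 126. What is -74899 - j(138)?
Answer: -74903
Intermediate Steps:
j(R) = -134 + R (j(R) = -8 + (R - 126) = -8 + (-126 + R) = -134 + R)
-74899 - j(138) = -74899 - (-134 + 138) = -74899 - 1*4 = -74899 - 4 = -74903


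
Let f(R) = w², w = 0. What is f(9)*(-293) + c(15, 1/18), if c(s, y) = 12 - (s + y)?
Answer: -55/18 ≈ -3.0556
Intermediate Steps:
c(s, y) = 12 - s - y (c(s, y) = 12 + (-s - y) = 12 - s - y)
f(R) = 0 (f(R) = 0² = 0)
f(9)*(-293) + c(15, 1/18) = 0*(-293) + (12 - 1*15 - 1/18) = 0 + (12 - 15 - 1*1/18) = 0 + (12 - 15 - 1/18) = 0 - 55/18 = -55/18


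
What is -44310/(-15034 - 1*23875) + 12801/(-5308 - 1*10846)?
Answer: 5309991/15330146 ≈ 0.34638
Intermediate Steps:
-44310/(-15034 - 1*23875) + 12801/(-5308 - 1*10846) = -44310/(-15034 - 23875) + 12801/(-5308 - 10846) = -44310/(-38909) + 12801/(-16154) = -44310*(-1/38909) + 12801*(-1/16154) = 44310/38909 - 12801/16154 = 5309991/15330146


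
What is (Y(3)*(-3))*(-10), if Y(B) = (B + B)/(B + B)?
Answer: 30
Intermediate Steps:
Y(B) = 1 (Y(B) = (2*B)/((2*B)) = (2*B)*(1/(2*B)) = 1)
(Y(3)*(-3))*(-10) = (1*(-3))*(-10) = -3*(-10) = 30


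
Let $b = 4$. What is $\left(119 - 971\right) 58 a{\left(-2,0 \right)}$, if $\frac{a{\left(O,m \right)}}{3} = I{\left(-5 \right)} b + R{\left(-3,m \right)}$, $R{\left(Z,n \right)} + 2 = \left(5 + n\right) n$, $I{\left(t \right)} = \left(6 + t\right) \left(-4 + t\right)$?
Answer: $5633424$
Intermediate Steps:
$I{\left(t \right)} = \left(-4 + t\right) \left(6 + t\right)$
$R{\left(Z,n \right)} = -2 + n \left(5 + n\right)$ ($R{\left(Z,n \right)} = -2 + \left(5 + n\right) n = -2 + n \left(5 + n\right)$)
$a{\left(O,m \right)} = -114 + 3 m^{2} + 15 m$ ($a{\left(O,m \right)} = 3 \left(\left(-24 + \left(-5\right)^{2} + 2 \left(-5\right)\right) 4 + \left(-2 + m^{2} + 5 m\right)\right) = 3 \left(\left(-24 + 25 - 10\right) 4 + \left(-2 + m^{2} + 5 m\right)\right) = 3 \left(\left(-9\right) 4 + \left(-2 + m^{2} + 5 m\right)\right) = 3 \left(-36 + \left(-2 + m^{2} + 5 m\right)\right) = 3 \left(-38 + m^{2} + 5 m\right) = -114 + 3 m^{2} + 15 m$)
$\left(119 - 971\right) 58 a{\left(-2,0 \right)} = \left(119 - 971\right) 58 \left(-114 + 3 \cdot 0^{2} + 15 \cdot 0\right) = - 852 \cdot 58 \left(-114 + 3 \cdot 0 + 0\right) = - 852 \cdot 58 \left(-114 + 0 + 0\right) = - 852 \cdot 58 \left(-114\right) = \left(-852\right) \left(-6612\right) = 5633424$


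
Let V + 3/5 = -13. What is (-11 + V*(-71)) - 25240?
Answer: -121427/5 ≈ -24285.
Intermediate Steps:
V = -68/5 (V = -⅗ - 13 = -68/5 ≈ -13.600)
(-11 + V*(-71)) - 25240 = (-11 - 68/5*(-71)) - 25240 = (-11 + 4828/5) - 25240 = 4773/5 - 25240 = -121427/5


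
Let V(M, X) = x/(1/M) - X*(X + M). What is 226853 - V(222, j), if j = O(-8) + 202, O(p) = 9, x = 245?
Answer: 263826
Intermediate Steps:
j = 211 (j = 9 + 202 = 211)
V(M, X) = 245*M - X*(M + X) (V(M, X) = 245/(1/M) - X*(X + M) = 245*M - X*(M + X))
226853 - V(222, j) = 226853 - (-1*211² + 245*222 - 1*222*211) = 226853 - (-1*44521 + 54390 - 46842) = 226853 - (-44521 + 54390 - 46842) = 226853 - 1*(-36973) = 226853 + 36973 = 263826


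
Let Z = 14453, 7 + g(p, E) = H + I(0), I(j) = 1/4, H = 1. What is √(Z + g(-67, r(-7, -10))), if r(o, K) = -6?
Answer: 3*√6421/2 ≈ 120.20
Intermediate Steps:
I(j) = ¼
g(p, E) = -23/4 (g(p, E) = -7 + (1 + ¼) = -7 + 5/4 = -23/4)
√(Z + g(-67, r(-7, -10))) = √(14453 - 23/4) = √(57789/4) = 3*√6421/2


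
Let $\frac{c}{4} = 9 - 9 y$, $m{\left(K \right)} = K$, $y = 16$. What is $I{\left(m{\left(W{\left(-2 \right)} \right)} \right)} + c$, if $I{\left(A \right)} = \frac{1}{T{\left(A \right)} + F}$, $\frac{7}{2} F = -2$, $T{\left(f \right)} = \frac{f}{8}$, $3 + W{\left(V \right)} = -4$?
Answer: $- \frac{43796}{81} \approx -540.69$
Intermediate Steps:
$W{\left(V \right)} = -7$ ($W{\left(V \right)} = -3 - 4 = -7$)
$T{\left(f \right)} = \frac{f}{8}$ ($T{\left(f \right)} = f \frac{1}{8} = \frac{f}{8}$)
$F = - \frac{4}{7}$ ($F = \frac{2}{7} \left(-2\right) = - \frac{4}{7} \approx -0.57143$)
$I{\left(A \right)} = \frac{1}{- \frac{4}{7} + \frac{A}{8}}$ ($I{\left(A \right)} = \frac{1}{\frac{A}{8} - \frac{4}{7}} = \frac{1}{- \frac{4}{7} + \frac{A}{8}}$)
$c = -540$ ($c = 4 \left(9 - 144\right) = 4 \left(-135\right) = -540$)
$I{\left(m{\left(W{\left(-2 \right)} \right)} \right)} + c = \frac{56}{-32 + 7 \left(-7\right)} - 540 = \frac{56}{-32 - 49} - 540 = \frac{56}{-81} - 540 = 56 \left(- \frac{1}{81}\right) - 540 = - \frac{56}{81} - 540 = - \frac{43796}{81}$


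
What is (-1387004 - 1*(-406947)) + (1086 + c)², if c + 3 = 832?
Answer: 2687168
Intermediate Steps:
c = 829 (c = -3 + 832 = 829)
(-1387004 - 1*(-406947)) + (1086 + c)² = (-1387004 - 1*(-406947)) + (1086 + 829)² = (-1387004 + 406947) + 1915² = -980057 + 3667225 = 2687168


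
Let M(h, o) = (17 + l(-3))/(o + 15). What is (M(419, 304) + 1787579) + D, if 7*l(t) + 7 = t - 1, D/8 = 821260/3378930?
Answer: 1348756796119259/754515069 ≈ 1.7876e+6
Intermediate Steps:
D = 657008/337893 (D = 8*(821260/3378930) = 8*(821260*(1/3378930)) = 8*(82126/337893) = 657008/337893 ≈ 1.9444)
l(t) = -8/7 + t/7 (l(t) = -1 + (t - 1)/7 = -1 + (-1 + t)/7 = -1 + (-⅐ + t/7) = -8/7 + t/7)
M(h, o) = 108/(7*(15 + o)) (M(h, o) = (17 + (-8/7 + (⅐)*(-3)))/(o + 15) = (17 + (-8/7 - 3/7))/(15 + o) = (17 - 11/7)/(15 + o) = (108/7)/(15 + o) = 108/(7*(15 + o)))
(M(419, 304) + 1787579) + D = (108/(7*(15 + 304)) + 1787579) + 657008/337893 = ((108/7)/319 + 1787579) + 657008/337893 = ((108/7)*(1/319) + 1787579) + 657008/337893 = (108/2233 + 1787579) + 657008/337893 = 3991664015/2233 + 657008/337893 = 1348756796119259/754515069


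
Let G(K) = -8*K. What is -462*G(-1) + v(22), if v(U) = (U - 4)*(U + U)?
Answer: -2904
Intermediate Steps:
v(U) = 2*U*(-4 + U) (v(U) = (-4 + U)*(2*U) = 2*U*(-4 + U))
-462*G(-1) + v(22) = -(-3696)*(-1) + 2*22*(-4 + 22) = -462*8 + 2*22*18 = -3696 + 792 = -2904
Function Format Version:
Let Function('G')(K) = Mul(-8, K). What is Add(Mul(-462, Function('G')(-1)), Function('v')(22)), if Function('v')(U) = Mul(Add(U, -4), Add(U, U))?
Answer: -2904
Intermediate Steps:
Function('v')(U) = Mul(2, U, Add(-4, U)) (Function('v')(U) = Mul(Add(-4, U), Mul(2, U)) = Mul(2, U, Add(-4, U)))
Add(Mul(-462, Function('G')(-1)), Function('v')(22)) = Add(Mul(-462, Mul(-8, -1)), Mul(2, 22, Add(-4, 22))) = Add(Mul(-462, 8), Mul(2, 22, 18)) = Add(-3696, 792) = -2904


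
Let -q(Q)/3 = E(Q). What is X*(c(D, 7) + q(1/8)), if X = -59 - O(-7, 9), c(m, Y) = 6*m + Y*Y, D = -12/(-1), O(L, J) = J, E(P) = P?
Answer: -16405/2 ≈ -8202.5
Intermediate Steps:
D = 12 (D = -12*(-1) = 12)
c(m, Y) = Y**2 + 6*m (c(m, Y) = 6*m + Y**2 = Y**2 + 6*m)
X = -68 (X = -59 - 1*9 = -59 - 9 = -68)
q(Q) = -3*Q
X*(c(D, 7) + q(1/8)) = -68*((7**2 + 6*12) - 3/8) = -68*((49 + 72) - 3*1/8) = -68*(121 - 3/8) = -68*965/8 = -16405/2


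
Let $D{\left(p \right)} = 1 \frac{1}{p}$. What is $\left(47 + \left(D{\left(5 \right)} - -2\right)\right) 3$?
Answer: $\frac{738}{5} \approx 147.6$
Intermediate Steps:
$D{\left(p \right)} = \frac{1}{p}$
$\left(47 + \left(D{\left(5 \right)} - -2\right)\right) 3 = \left(47 + \left(\frac{1}{5} - -2\right)\right) 3 = \left(47 + \left(\frac{1}{5} + 2\right)\right) 3 = \left(47 + \frac{11}{5}\right) 3 = \frac{246}{5} \cdot 3 = \frac{738}{5}$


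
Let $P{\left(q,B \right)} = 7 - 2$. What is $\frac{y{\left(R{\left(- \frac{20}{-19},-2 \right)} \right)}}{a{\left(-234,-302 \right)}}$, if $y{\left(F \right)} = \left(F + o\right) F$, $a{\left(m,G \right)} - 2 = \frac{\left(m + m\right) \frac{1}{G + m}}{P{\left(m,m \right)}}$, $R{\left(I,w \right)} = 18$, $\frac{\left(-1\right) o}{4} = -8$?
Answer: $\frac{603000}{1457} \approx 413.86$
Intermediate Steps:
$o = 32$ ($o = \left(-4\right) \left(-8\right) = 32$)
$P{\left(q,B \right)} = 5$ ($P{\left(q,B \right)} = 7 - 2 = 5$)
$a{\left(m,G \right)} = 2 + \frac{2 m}{5 \left(G + m\right)}$ ($a{\left(m,G \right)} = 2 + \frac{\left(m + m\right) \frac{1}{G + m}}{5} = 2 + \frac{2 m}{G + m} \frac{1}{5} = 2 + \frac{2 m}{5 \left(G + m\right)}$)
$y{\left(F \right)} = F \left(32 + F\right)$ ($y{\left(F \right)} = \left(F + 32\right) F = \left(32 + F\right) F = F \left(32 + F\right)$)
$\frac{y{\left(R{\left(- \frac{20}{-19},-2 \right)} \right)}}{a{\left(-234,-302 \right)}} = \frac{18 \left(32 + 18\right)}{\frac{1}{-302 - 234} \left(2 \left(-302\right) + \frac{12}{5} \left(-234\right)\right)} = \frac{18 \cdot 50}{\frac{1}{-536} \left(-604 - \frac{2808}{5}\right)} = \frac{900}{\left(- \frac{1}{536}\right) \left(- \frac{5828}{5}\right)} = \frac{900}{\frac{1457}{670}} = 900 \cdot \frac{670}{1457} = \frac{603000}{1457}$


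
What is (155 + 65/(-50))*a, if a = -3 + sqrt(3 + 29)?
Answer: -4611/10 + 3074*sqrt(2)/5 ≈ 408.36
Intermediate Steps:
a = -3 + 4*sqrt(2) (a = -3 + sqrt(32) = -3 + 4*sqrt(2) ≈ 2.6569)
(155 + 65/(-50))*a = (155 + 65/(-50))*(-3 + 4*sqrt(2)) = (155 + 65*(-1/50))*(-3 + 4*sqrt(2)) = (155 - 13/10)*(-3 + 4*sqrt(2)) = 1537*(-3 + 4*sqrt(2))/10 = -4611/10 + 3074*sqrt(2)/5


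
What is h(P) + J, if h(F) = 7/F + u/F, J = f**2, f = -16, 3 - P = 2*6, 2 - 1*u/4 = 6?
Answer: 257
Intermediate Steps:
u = -16 (u = 8 - 4*6 = 8 - 24 = -16)
P = -9 (P = 3 - 2*6 = 3 - 1*12 = 3 - 12 = -9)
J = 256 (J = (-16)**2 = 256)
h(F) = -9/F (h(F) = 7/F - 16/F = -9/F)
h(P) + J = -9/(-9) + 256 = -9*(-1/9) + 256 = 1 + 256 = 257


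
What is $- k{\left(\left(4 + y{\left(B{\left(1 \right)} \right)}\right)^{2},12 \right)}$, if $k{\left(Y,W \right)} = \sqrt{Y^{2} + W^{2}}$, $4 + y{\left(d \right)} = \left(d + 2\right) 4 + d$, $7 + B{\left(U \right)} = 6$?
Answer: $-15$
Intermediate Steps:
$B{\left(U \right)} = -1$ ($B{\left(U \right)} = -7 + 6 = -1$)
$y{\left(d \right)} = 4 + 5 d$ ($y{\left(d \right)} = -4 + \left(\left(d + 2\right) 4 + d\right) = -4 + \left(\left(2 + d\right) 4 + d\right) = -4 + \left(\left(8 + 4 d\right) + d\right) = -4 + \left(8 + 5 d\right) = 4 + 5 d$)
$k{\left(Y,W \right)} = \sqrt{W^{2} + Y^{2}}$
$- k{\left(\left(4 + y{\left(B{\left(1 \right)} \right)}\right)^{2},12 \right)} = - \sqrt{12^{2} + \left(\left(4 + \left(4 + 5 \left(-1\right)\right)\right)^{2}\right)^{2}} = - \sqrt{144 + \left(\left(4 + \left(4 - 5\right)\right)^{2}\right)^{2}} = - \sqrt{144 + \left(\left(4 - 1\right)^{2}\right)^{2}} = - \sqrt{144 + \left(3^{2}\right)^{2}} = - \sqrt{144 + 9^{2}} = - \sqrt{144 + 81} = - \sqrt{225} = \left(-1\right) 15 = -15$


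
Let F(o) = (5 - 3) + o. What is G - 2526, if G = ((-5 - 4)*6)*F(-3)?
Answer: -2472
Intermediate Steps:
F(o) = 2 + o
G = 54 (G = ((-5 - 4)*6)*(2 - 3) = -9*6*(-1) = -54*(-1) = 54)
G - 2526 = 54 - 2526 = -2472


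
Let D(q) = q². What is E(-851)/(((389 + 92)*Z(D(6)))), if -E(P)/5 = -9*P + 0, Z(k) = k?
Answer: -115/52 ≈ -2.2115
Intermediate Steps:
E(P) = 45*P (E(P) = -5*(-9*P + 0) = -(-45)*P = 45*P)
E(-851)/(((389 + 92)*Z(D(6)))) = (45*(-851))/(((389 + 92)*6²)) = -38295/(481*36) = -38295/17316 = -38295*1/17316 = -115/52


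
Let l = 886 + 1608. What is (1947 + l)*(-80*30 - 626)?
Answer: -13438466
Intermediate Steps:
l = 2494
(1947 + l)*(-80*30 - 626) = (1947 + 2494)*(-80*30 - 626) = 4441*(-2400 - 626) = 4441*(-3026) = -13438466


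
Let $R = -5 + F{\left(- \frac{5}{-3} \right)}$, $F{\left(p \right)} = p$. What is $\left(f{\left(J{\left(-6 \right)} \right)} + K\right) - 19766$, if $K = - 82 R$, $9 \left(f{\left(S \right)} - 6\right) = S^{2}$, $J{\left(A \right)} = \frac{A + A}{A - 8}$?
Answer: $- \frac{2864528}{147} \approx -19487.0$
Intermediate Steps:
$J{\left(A \right)} = \frac{2 A}{-8 + A}$
$R = - \frac{10}{3}$ ($R = -5 - \frac{5}{-3} = -5 - - \frac{5}{3} = -5 + \frac{5}{3} = - \frac{10}{3} \approx -3.3333$)
$f{\left(S \right)} = 6 + \frac{S^{2}}{9}$
$K = \frac{820}{3}$ ($K = \left(-82\right) \left(- \frac{10}{3}\right) = \frac{820}{3} \approx 273.33$)
$\left(f{\left(J{\left(-6 \right)} \right)} + K\right) - 19766 = \left(\left(6 + \frac{\left(2 \left(-6\right) \frac{1}{-8 - 6}\right)^{2}}{9}\right) + \frac{820}{3}\right) - 19766 = \left(\left(6 + \frac{\left(2 \left(-6\right) \frac{1}{-14}\right)^{2}}{9}\right) + \frac{820}{3}\right) - 19766 = \left(\left(6 + \frac{\left(2 \left(-6\right) \left(- \frac{1}{14}\right)\right)^{2}}{9}\right) + \frac{820}{3}\right) - 19766 = \left(\left(6 + \frac{\left(\frac{6}{7}\right)^{2}}{9}\right) + \frac{820}{3}\right) - 19766 = \left(\left(6 + \frac{1}{9} \cdot \frac{36}{49}\right) + \frac{820}{3}\right) - 19766 = \left(\left(6 + \frac{4}{49}\right) + \frac{820}{3}\right) - 19766 = \left(\frac{298}{49} + \frac{820}{3}\right) - 19766 = \frac{41074}{147} - 19766 = - \frac{2864528}{147}$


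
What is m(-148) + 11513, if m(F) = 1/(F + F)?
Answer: 3407847/296 ≈ 11513.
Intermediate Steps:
m(F) = 1/(2*F)
m(-148) + 11513 = (1/2)/(-148) + 11513 = (1/2)*(-1/148) + 11513 = -1/296 + 11513 = 3407847/296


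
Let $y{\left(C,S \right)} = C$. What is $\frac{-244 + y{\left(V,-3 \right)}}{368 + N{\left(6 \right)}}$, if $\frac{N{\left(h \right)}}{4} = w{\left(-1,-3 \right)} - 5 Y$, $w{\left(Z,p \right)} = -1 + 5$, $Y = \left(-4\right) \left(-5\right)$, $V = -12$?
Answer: $16$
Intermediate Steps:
$Y = 20$
$w{\left(Z,p \right)} = 4$
$N{\left(h \right)} = -384$ ($N{\left(h \right)} = 4 \left(4 - 100\right) = 4 \left(-96\right) = -384$)
$\frac{-244 + y{\left(V,-3 \right)}}{368 + N{\left(6 \right)}} = \frac{-244 - 12}{368 - 384} = - \frac{256}{-16} = \left(-256\right) \left(- \frac{1}{16}\right) = 16$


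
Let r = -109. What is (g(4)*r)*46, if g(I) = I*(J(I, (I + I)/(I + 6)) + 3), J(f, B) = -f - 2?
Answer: 60168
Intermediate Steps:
J(f, B) = -2 - f
g(I) = I*(1 - I) (g(I) = I*((-2 - I) + 3) = I*(1 - I))
(g(4)*r)*46 = ((4*(1 - 1*4))*(-109))*46 = ((4*(1 - 4))*(-109))*46 = ((4*(-3))*(-109))*46 = -12*(-109)*46 = 1308*46 = 60168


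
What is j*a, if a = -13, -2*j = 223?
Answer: 2899/2 ≈ 1449.5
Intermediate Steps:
j = -223/2 (j = -½*223 = -223/2 ≈ -111.50)
j*a = -223/2*(-13) = 2899/2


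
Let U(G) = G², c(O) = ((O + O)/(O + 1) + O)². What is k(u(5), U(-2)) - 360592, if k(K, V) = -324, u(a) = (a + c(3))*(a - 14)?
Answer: -360916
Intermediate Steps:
c(O) = (O + 2*O/(1 + O))² (c(O) = ((2*O)/(1 + O) + O)² = (2*O/(1 + O) + O)² = (O + 2*O/(1 + O))²)
u(a) = (-14 + a)*(81/4 + a) (u(a) = (a + 3²*(3 + 3)²/(1 + 3)²)*(a - 14) = (a + 9*6²/4²)*(-14 + a) = (a + 9*(1/16)*36)*(-14 + a) = (a + 81/4)*(-14 + a) = (81/4 + a)*(-14 + a) = (-14 + a)*(81/4 + a))
k(u(5), U(-2)) - 360592 = -324 - 360592 = -360916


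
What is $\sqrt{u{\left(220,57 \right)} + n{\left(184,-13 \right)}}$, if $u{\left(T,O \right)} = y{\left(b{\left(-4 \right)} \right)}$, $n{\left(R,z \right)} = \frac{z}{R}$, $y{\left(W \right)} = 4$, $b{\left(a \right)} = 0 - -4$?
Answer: $\frac{\sqrt{33258}}{92} \approx 1.9823$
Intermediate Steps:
$b{\left(a \right)} = 4$ ($b{\left(a \right)} = 0 + 4 = 4$)
$u{\left(T,O \right)} = 4$
$\sqrt{u{\left(220,57 \right)} + n{\left(184,-13 \right)}} = \sqrt{4 - \frac{13}{184}} = \sqrt{\frac{723}{184}} = \frac{\sqrt{33258}}{92}$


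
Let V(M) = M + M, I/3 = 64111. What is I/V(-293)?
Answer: -192333/586 ≈ -328.21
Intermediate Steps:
I = 192333 (I = 3*64111 = 192333)
V(M) = 2*M
I/V(-293) = 192333/((2*(-293))) = 192333/(-586) = 192333*(-1/586) = -192333/586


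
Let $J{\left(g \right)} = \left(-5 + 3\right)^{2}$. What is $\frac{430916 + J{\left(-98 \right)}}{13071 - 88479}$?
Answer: $- \frac{17955}{3142} \approx -5.7145$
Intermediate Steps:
$J{\left(g \right)} = 4$ ($J{\left(g \right)} = \left(-2\right)^{2} = 4$)
$\frac{430916 + J{\left(-98 \right)}}{13071 - 88479} = \frac{430916 + 4}{13071 - 88479} = \frac{430920}{-75408} = 430920 \left(- \frac{1}{75408}\right) = - \frac{17955}{3142}$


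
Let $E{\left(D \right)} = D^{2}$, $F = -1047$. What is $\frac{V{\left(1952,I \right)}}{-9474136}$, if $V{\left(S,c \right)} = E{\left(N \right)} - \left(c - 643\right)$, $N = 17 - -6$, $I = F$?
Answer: $- \frac{317}{1353448} \approx -0.00023422$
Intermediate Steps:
$I = -1047$
$N = 23$ ($N = 17 + 6 = 23$)
$V{\left(S,c \right)} = 1172 - c$ ($V{\left(S,c \right)} = 23^{2} - \left(c - 643\right) = 529 - \left(c - 643\right) = 529 - \left(-643 + c\right) = 1172 - c$)
$\frac{V{\left(1952,I \right)}}{-9474136} = \frac{1172 - -1047}{-9474136} = \left(1172 + 1047\right) \left(- \frac{1}{9474136}\right) = 2219 \left(- \frac{1}{9474136}\right) = - \frac{317}{1353448}$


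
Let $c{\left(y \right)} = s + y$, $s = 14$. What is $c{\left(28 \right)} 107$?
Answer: $4494$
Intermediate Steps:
$c{\left(y \right)} = 14 + y$
$c{\left(28 \right)} 107 = \left(14 + 28\right) 107 = 42 \cdot 107 = 4494$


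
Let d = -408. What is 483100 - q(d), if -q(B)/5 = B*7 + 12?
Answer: 468880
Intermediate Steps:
q(B) = -60 - 35*B (q(B) = -5*(B*7 + 12) = -5*(7*B + 12) = -5*(12 + 7*B) = -60 - 35*B)
483100 - q(d) = 483100 - (-60 - 35*(-408)) = 483100 - (-60 + 14280) = 483100 - 1*14220 = 483100 - 14220 = 468880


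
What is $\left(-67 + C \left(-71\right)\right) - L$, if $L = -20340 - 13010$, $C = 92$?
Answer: $26751$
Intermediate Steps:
$L = -33350$
$\left(-67 + C \left(-71\right)\right) - L = \left(-67 + 92 \left(-71\right)\right) - -33350 = \left(-67 - 6532\right) + 33350 = -6599 + 33350 = 26751$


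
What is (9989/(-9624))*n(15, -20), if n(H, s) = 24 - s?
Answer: -109879/2406 ≈ -45.669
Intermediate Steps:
(9989/(-9624))*n(15, -20) = (9989/(-9624))*(24 - 1*(-20)) = (9989*(-1/9624))*(24 + 20) = -9989/9624*44 = -109879/2406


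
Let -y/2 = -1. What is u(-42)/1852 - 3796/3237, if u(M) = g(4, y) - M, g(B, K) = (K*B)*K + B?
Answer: -262673/230574 ≈ -1.1392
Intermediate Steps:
y = 2 (y = -2*(-1) = 2)
g(B, K) = B + B*K**2 (g(B, K) = (B*K)*K + B = B*K**2 + B = B + B*K**2)
u(M) = 20 - M (u(M) = 4*(1 + 2**2) - M = 4*(1 + 4) - M = 4*5 - M = 20 - M)
u(-42)/1852 - 3796/3237 = (20 - 1*(-42))/1852 - 3796/3237 = (20 + 42)*(1/1852) - 3796*1/3237 = 62*(1/1852) - 292/249 = 31/926 - 292/249 = -262673/230574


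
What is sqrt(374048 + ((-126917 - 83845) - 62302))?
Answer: 2*sqrt(25246) ≈ 317.78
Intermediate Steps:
sqrt(374048 + ((-126917 - 83845) - 62302)) = sqrt(374048 + (-210762 - 62302)) = sqrt(374048 - 273064) = sqrt(100984) = 2*sqrt(25246)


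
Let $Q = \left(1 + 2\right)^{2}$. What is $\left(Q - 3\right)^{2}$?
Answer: $36$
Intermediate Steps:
$Q = 9$ ($Q = 3^{2} = 9$)
$\left(Q - 3\right)^{2} = \left(9 - 3\right)^{2} = 6^{2} = 36$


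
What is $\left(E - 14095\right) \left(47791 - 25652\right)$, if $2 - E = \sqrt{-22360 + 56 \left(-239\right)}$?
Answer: $-312004927 - 88556 i \sqrt{2234} \approx -3.1201 \cdot 10^{8} - 4.1856 \cdot 10^{6} i$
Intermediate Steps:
$E = 2 - 4 i \sqrt{2234}$ ($E = 2 - \sqrt{-22360 + 56 \left(-239\right)} = 2 - \sqrt{-22360 - 13384} = 2 - \sqrt{-35744} = 2 - 4 i \sqrt{2234} \approx 2.0 - 189.06 i$)
$\left(E - 14095\right) \left(47791 - 25652\right) = \left(\left(2 - 4 i \sqrt{2234}\right) - 14095\right) \left(47791 - 25652\right) = \left(-14093 - 4 i \sqrt{2234}\right) 22139 = -312004927 - 88556 i \sqrt{2234}$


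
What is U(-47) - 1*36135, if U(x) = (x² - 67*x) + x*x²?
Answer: -134600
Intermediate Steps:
U(x) = x² + x³ - 67*x (U(x) = (x² - 67*x) + x³ = x² + x³ - 67*x)
U(-47) - 1*36135 = -47*(-67 - 47 + (-47)²) - 1*36135 = -47*(-67 - 47 + 2209) - 36135 = -47*2095 - 36135 = -98465 - 36135 = -134600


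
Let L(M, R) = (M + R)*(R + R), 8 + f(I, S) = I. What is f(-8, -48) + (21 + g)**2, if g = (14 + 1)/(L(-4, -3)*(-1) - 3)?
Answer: 3700/9 ≈ 411.11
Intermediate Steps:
f(I, S) = -8 + I
L(M, R) = 2*R*(M + R) (L(M, R) = (M + R)*(2*R) = 2*R*(M + R))
g = -1/3 (g = (14 + 1)/((2*(-3)*(-4 - 3))*(-1) - 3) = 15/((2*(-3)*(-7))*(-1) - 3) = 15/(42*(-1) - 3) = 15/(-42 - 3) = 15/(-45) = 15*(-1/45) = -1/3 ≈ -0.33333)
f(-8, -48) + (21 + g)**2 = (-8 - 8) + (21 - 1/3)**2 = -16 + (62/3)**2 = -16 + 3844/9 = 3700/9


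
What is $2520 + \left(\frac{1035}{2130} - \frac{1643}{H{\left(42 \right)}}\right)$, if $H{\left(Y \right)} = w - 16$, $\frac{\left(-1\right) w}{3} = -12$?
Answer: $\frac{3462437}{1420} \approx 2438.3$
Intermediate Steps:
$w = 36$ ($w = \left(-3\right) \left(-12\right) = 36$)
$H{\left(Y \right)} = 20$ ($H{\left(Y \right)} = 36 - 16 = 20$)
$2520 + \left(\frac{1035}{2130} - \frac{1643}{H{\left(42 \right)}}\right) = 2520 + \left(\frac{1035}{2130} - \frac{1643}{20}\right) = 2520 + \left(1035 \cdot \frac{1}{2130} - \frac{1643}{20}\right) = 2520 + \left(\frac{69}{142} - \frac{1643}{20}\right) = 2520 - \frac{115963}{1420} = \frac{3462437}{1420}$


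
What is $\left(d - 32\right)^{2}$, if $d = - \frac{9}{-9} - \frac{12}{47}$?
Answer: $\frac{2157961}{2209} \approx 976.89$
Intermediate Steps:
$d = \frac{35}{47}$ ($d = \left(-9\right) \left(- \frac{1}{9}\right) - \frac{12}{47} = 1 - \frac{12}{47} = \frac{35}{47} \approx 0.74468$)
$\left(d - 32\right)^{2} = \left(\frac{35}{47} - 32\right)^{2} = \left(- \frac{1469}{47}\right)^{2} = \frac{2157961}{2209}$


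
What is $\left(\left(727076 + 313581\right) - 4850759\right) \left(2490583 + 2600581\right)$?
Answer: $-19397854138728$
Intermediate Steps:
$\left(\left(727076 + 313581\right) - 4850759\right) \left(2490583 + 2600581\right) = \left(1040657 - 4850759\right) 5091164 = \left(-3810102\right) 5091164 = -19397854138728$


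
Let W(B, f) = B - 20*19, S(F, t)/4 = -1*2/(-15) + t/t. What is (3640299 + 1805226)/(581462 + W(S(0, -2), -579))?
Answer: 81682875/8716298 ≈ 9.3713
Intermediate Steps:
S(F, t) = 68/15 (S(F, t) = 4*(-1*2/(-15) + t/t) = 4*(-2*(-1/15) + 1) = 4*(2/15 + 1) = 4*(17/15) = 68/15)
W(B, f) = -380 + B (W(B, f) = B - 380 = -380 + B)
(3640299 + 1805226)/(581462 + W(S(0, -2), -579)) = (3640299 + 1805226)/(581462 + (-380 + 68/15)) = 5445525/(581462 - 5632/15) = 5445525/(8716298/15) = 5445525*(15/8716298) = 81682875/8716298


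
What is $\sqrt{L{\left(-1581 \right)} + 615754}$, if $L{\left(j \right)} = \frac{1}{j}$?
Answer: $\frac{11 \sqrt{12719956053}}{1581} \approx 784.7$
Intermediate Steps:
$\sqrt{L{\left(-1581 \right)} + 615754} = \sqrt{\frac{1}{-1581} + 615754} = \sqrt{- \frac{1}{1581} + 615754} = \sqrt{\frac{973507073}{1581}} = \frac{11 \sqrt{12719956053}}{1581}$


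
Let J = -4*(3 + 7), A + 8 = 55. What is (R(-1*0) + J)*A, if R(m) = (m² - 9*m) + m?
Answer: -1880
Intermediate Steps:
A = 47 (A = -8 + 55 = 47)
J = -40 (J = -4*10 = -40)
R(m) = m² - 8*m
(R(-1*0) + J)*A = ((-1*0)*(-8 - 1*0) - 40)*47 = (0*(-8 + 0) - 40)*47 = (0*(-8) - 40)*47 = (0 - 40)*47 = -40*47 = -1880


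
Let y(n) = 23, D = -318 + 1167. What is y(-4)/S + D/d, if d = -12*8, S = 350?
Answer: -49157/5600 ≈ -8.7780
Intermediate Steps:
D = 849
d = -96
y(-4)/S + D/d = 23/350 + 849/(-96) = 23*(1/350) + 849*(-1/96) = 23/350 - 283/32 = -49157/5600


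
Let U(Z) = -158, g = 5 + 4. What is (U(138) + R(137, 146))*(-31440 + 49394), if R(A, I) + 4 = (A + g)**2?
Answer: 379798916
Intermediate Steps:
g = 9
R(A, I) = -4 + (9 + A)**2 (R(A, I) = -4 + (A + 9)**2 = -4 + (9 + A)**2)
(U(138) + R(137, 146))*(-31440 + 49394) = (-158 + (-4 + (9 + 137)**2))*(-31440 + 49394) = (-158 + (-4 + 146**2))*17954 = (-158 + (-4 + 21316))*17954 = (-158 + 21312)*17954 = 21154*17954 = 379798916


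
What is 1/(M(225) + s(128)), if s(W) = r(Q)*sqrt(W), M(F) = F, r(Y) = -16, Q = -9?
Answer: 225/17857 + 128*sqrt(2)/17857 ≈ 0.022737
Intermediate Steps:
s(W) = -16*sqrt(W)
1/(M(225) + s(128)) = 1/(225 - 128*sqrt(2))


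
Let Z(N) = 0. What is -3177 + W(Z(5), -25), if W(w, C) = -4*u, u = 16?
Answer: -3241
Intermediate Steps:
W(w, C) = -64 (W(w, C) = -4*16 = -64)
-3177 + W(Z(5), -25) = -3177 - 64 = -3241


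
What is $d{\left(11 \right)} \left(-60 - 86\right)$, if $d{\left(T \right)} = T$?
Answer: $-1606$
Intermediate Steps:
$d{\left(11 \right)} \left(-60 - 86\right) = 11 \left(-60 - 86\right) = 11 \left(-146\right) = -1606$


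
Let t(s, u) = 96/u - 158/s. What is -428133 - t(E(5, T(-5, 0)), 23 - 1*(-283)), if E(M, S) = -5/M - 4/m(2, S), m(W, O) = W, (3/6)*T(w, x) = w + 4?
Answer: -21837485/51 ≈ -4.2819e+5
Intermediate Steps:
T(w, x) = 8 + 2*w (T(w, x) = 2*(w + 4) = 2*(4 + w) = 8 + 2*w)
E(M, S) = -2 - 5/M (E(M, S) = -5/M - 4/2 = -5/M - 4*½ = -5/M - 2 = -2 - 5/M)
t(s, u) = -158/s + 96/u
-428133 - t(E(5, T(-5, 0)), 23 - 1*(-283)) = -428133 - (-158/(-2 - 5/5) + 96/(23 - 1*(-283))) = -428133 - (-158/(-2 - 5*⅕) + 96/(23 + 283)) = -428133 - (-158/(-2 - 1) + 96/306) = -428133 - (-158/(-3) + 96*(1/306)) = -428133 - (-158*(-⅓) + 16/51) = -428133 - (158/3 + 16/51) = -428133 - 1*2702/51 = -428133 - 2702/51 = -21837485/51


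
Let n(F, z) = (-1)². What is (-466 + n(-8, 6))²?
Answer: 216225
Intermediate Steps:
n(F, z) = 1
(-466 + n(-8, 6))² = (-466 + 1)² = (-465)² = 216225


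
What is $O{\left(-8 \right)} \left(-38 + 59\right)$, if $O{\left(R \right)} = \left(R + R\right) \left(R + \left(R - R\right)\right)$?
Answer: $2688$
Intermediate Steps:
$O{\left(R \right)} = 2 R^{2}$ ($O{\left(R \right)} = 2 R \left(R + 0\right) = 2 R R = 2 R^{2}$)
$O{\left(-8 \right)} \left(-38 + 59\right) = 2 \left(-8\right)^{2} \left(-38 + 59\right) = 2 \cdot 64 \cdot 21 = 128 \cdot 21 = 2688$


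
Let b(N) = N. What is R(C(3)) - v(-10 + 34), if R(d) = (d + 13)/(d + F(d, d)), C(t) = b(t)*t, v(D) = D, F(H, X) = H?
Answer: -205/9 ≈ -22.778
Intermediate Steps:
C(t) = t² (C(t) = t*t = t²)
R(d) = (13 + d)/(2*d) (R(d) = (d + 13)/(d + d) = (13 + d)/((2*d)) = (13 + d)*(1/(2*d)) = (13 + d)/(2*d))
R(C(3)) - v(-10 + 34) = (13 + 3²)/(2*(3²)) - (-10 + 34) = (½)*(13 + 9)/9 - 1*24 = (½)*(⅑)*22 - 24 = 11/9 - 24 = -205/9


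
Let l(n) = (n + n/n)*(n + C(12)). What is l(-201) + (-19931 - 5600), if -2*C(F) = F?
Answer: 15869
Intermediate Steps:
C(F) = -F/2
l(n) = (1 + n)*(-6 + n) (l(n) = (n + n/n)*(n - ½*12) = (n + 1)*(n - 6) = (1 + n)*(-6 + n))
l(-201) + (-19931 - 5600) = (-6 + (-201)² - 5*(-201)) + (-19931 - 5600) = (-6 + 40401 + 1005) - 25531 = 41400 - 25531 = 15869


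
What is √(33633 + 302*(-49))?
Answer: √18835 ≈ 137.24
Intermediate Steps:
√(33633 + 302*(-49)) = √(33633 - 14798) = √18835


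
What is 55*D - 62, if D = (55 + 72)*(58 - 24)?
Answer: 237428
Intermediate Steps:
D = 4318 (D = 127*34 = 4318)
55*D - 62 = 55*4318 - 62 = 237490 - 62 = 237428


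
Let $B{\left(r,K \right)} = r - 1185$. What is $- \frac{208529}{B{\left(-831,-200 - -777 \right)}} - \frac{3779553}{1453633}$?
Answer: $\frac{295505057009}{2930524128} \approx 100.84$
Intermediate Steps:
$B{\left(r,K \right)} = -1185 + r$
$- \frac{208529}{B{\left(-831,-200 - -777 \right)}} - \frac{3779553}{1453633} = - \frac{208529}{-1185 - 831} - \frac{3779553}{1453633} = - \frac{208529}{-2016} - \frac{3779553}{1453633} = \left(-208529\right) \left(- \frac{1}{2016}\right) - \frac{3779553}{1453633} = \frac{208529}{2016} - \frac{3779553}{1453633} = \frac{295505057009}{2930524128}$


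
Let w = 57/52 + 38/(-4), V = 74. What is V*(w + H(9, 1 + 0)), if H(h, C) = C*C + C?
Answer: -12321/26 ≈ -473.88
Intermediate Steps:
H(h, C) = C + C² (H(h, C) = C² + C = C + C²)
w = -437/52 (w = 57*(1/52) + 38*(-¼) = 57/52 - 19/2 = -437/52 ≈ -8.4038)
V*(w + H(9, 1 + 0)) = 74*(-437/52 + (1 + 0)*(1 + (1 + 0))) = 74*(-437/52 + 1*(1 + 1)) = 74*(-437/52 + 1*2) = 74*(-437/52 + 2) = 74*(-333/52) = -12321/26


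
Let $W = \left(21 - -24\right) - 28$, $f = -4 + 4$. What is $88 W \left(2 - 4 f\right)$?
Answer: $2992$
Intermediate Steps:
$f = 0$
$W = 17$ ($W = \left(21 + 24\right) - 28 = 45 - 28 = 17$)
$88 W \left(2 - 4 f\right) = 88 \cdot 17 \left(2 - 0\right) = 1496 \left(2 + 0\right) = 1496 \cdot 2 = 2992$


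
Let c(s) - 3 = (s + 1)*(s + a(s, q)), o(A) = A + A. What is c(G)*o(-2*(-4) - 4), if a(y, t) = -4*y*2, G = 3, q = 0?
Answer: -648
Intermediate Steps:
o(A) = 2*A
a(y, t) = -8*y
c(s) = 3 - 7*s*(1 + s) (c(s) = 3 + (s + 1)*(s - 8*s) = 3 + (1 + s)*(-7*s) = 3 - 7*s*(1 + s))
c(G)*o(-2*(-4) - 4) = (3 - 7*3 - 7*3²)*(2*(-2*(-4) - 4)) = (3 - 21 - 7*9)*(2*(8 - 4)) = (3 - 21 - 63)*(2*4) = -81*8 = -648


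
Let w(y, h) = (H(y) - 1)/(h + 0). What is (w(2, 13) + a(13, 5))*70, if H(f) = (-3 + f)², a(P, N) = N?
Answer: 350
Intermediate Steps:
w(y, h) = (-1 + (-3 + y)²)/h (w(y, h) = ((-3 + y)² - 1)/(h + 0) = (-1 + (-3 + y)²)/h)
(w(2, 13) + a(13, 5))*70 = ((-1 + (-3 + 2)²)/13 + 5)*70 = ((-1 + (-1)²)/13 + 5)*70 = ((-1 + 1)/13 + 5)*70 = ((1/13)*0 + 5)*70 = (0 + 5)*70 = 5*70 = 350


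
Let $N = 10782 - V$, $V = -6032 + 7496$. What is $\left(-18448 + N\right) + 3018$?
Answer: $-6112$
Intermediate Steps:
$V = 1464$
$N = 9318$ ($N = 10782 - 1464 = 9318$)
$\left(-18448 + N\right) + 3018 = \left(-18448 + 9318\right) + 3018 = -9130 + 3018 = -6112$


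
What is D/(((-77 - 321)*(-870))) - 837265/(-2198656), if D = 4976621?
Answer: 2807947250069/190326656640 ≈ 14.753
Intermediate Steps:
D/(((-77 - 321)*(-870))) - 837265/(-2198656) = 4976621/(((-77 - 321)*(-870))) - 837265/(-2198656) = 4976621/((-398*(-870))) - 837265*(-1/2198656) = 4976621/346260 + 837265/2198656 = 2807947250069/190326656640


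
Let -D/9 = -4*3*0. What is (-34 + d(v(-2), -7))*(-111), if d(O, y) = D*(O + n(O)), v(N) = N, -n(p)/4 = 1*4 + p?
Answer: 3774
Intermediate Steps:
n(p) = -16 - 4*p (n(p) = -4*(1*4 + p) = -4*(4 + p) = -16 - 4*p)
D = 0 (D = -9*(-4*3)*0 = -(-108)*0 = -9*0 = 0)
d(O, y) = 0 (d(O, y) = 0*(O + (-16 - 4*O)) = 0*(-16 - 3*O) = 0)
(-34 + d(v(-2), -7))*(-111) = (-34 + 0)*(-111) = -34*(-111) = 3774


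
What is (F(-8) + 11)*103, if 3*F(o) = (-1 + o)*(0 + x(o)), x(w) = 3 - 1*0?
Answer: 206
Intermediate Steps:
x(w) = 3 (x(w) = 3 + 0 = 3)
F(o) = -1 + o (F(o) = ((-1 + o)*(0 + 3))/3 = ((-1 + o)*3)/3 = (-3 + 3*o)/3 = -1 + o)
(F(-8) + 11)*103 = ((-1 - 8) + 11)*103 = (-9 + 11)*103 = 2*103 = 206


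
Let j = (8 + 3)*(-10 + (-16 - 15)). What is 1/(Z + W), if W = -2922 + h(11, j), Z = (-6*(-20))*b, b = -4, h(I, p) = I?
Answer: -1/3391 ≈ -0.00029490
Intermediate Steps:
j = -451 (j = 11*(-10 - 31) = 11*(-41) = -451)
Z = -480 (Z = -6*(-20)*(-4) = 120*(-4) = -480)
W = -2911 (W = -2922 + 11 = -2911)
1/(Z + W) = 1/(-480 - 2911) = 1/(-3391) = -1/3391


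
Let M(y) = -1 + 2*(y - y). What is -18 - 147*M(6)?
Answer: 129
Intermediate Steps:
M(y) = -1 (M(y) = -1 + 2*0 = -1 + 0 = -1)
-18 - 147*M(6) = -18 - 147*(-1) = -18 + 147 = 129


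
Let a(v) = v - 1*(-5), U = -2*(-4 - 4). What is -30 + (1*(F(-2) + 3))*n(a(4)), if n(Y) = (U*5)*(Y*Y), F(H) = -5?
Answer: -12990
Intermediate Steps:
U = 16 (U = -2*(-8) = 16)
a(v) = 5 + v (a(v) = v + 5 = 5 + v)
n(Y) = 80*Y² (n(Y) = (16*5)*(Y*Y) = 80*Y²)
-30 + (1*(F(-2) + 3))*n(a(4)) = -30 + (1*(-5 + 3))*(80*(5 + 4)²) = -30 + (1*(-2))*(80*9²) = -30 - 160*81 = -30 - 2*6480 = -30 - 12960 = -12990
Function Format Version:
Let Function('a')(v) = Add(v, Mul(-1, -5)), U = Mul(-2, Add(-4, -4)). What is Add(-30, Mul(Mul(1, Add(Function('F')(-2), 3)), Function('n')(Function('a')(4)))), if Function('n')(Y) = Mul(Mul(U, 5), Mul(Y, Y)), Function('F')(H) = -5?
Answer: -12990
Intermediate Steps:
U = 16 (U = Mul(-2, -8) = 16)
Function('a')(v) = Add(5, v) (Function('a')(v) = Add(v, 5) = Add(5, v))
Function('n')(Y) = Mul(80, Pow(Y, 2)) (Function('n')(Y) = Mul(Mul(16, 5), Mul(Y, Y)) = Mul(80, Pow(Y, 2)))
Add(-30, Mul(Mul(1, Add(Function('F')(-2), 3)), Function('n')(Function('a')(4)))) = Add(-30, Mul(Mul(1, Add(-5, 3)), Mul(80, Pow(Add(5, 4), 2)))) = Add(-30, Mul(Mul(1, -2), Mul(80, Pow(9, 2)))) = Add(-30, Mul(-2, Mul(80, 81))) = Add(-30, Mul(-2, 6480)) = Add(-30, -12960) = -12990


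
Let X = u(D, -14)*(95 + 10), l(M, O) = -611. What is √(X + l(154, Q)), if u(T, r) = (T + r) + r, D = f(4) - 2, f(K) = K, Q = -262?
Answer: I*√3341 ≈ 57.801*I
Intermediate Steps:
D = 2 (D = 4 - 2 = 2)
u(T, r) = T + 2*r
X = -2730 (X = (2 + 2*(-14))*(95 + 10) = (2 - 28)*105 = -26*105 = -2730)
√(X + l(154, Q)) = √(-2730 - 611) = √(-3341) = I*√3341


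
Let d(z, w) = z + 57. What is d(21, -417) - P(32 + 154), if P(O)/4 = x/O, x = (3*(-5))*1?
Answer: 2428/31 ≈ 78.323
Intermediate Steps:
x = -15 (x = -15*1 = -15)
P(O) = -60/O (P(O) = 4*(-15/O) = -60/O)
d(z, w) = 57 + z
d(21, -417) - P(32 + 154) = (57 + 21) - (-60)/(32 + 154) = 78 - (-60)/186 = 78 - 1*(-10/31) = 78 + 10/31 = 2428/31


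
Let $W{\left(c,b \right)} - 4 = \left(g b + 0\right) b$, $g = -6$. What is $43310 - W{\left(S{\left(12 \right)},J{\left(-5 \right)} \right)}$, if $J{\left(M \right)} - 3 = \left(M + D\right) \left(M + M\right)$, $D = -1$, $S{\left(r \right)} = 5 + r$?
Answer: $67120$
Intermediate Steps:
$J{\left(M \right)} = 3 + 2 M \left(-1 + M\right)$ ($J{\left(M \right)} = 3 + \left(M - 1\right) \left(M + M\right) = 3 + \left(-1 + M\right) 2 M = 3 + 2 M \left(-1 + M\right)$)
$W{\left(c,b \right)} = 4 - 6 b^{2}$ ($W{\left(c,b \right)} = 4 + \left(- 6 b + 0\right) b = 4 + - 6 b b = 4 - 6 b^{2}$)
$43310 - W{\left(S{\left(12 \right)},J{\left(-5 \right)} \right)} = 43310 - \left(4 - 6 \left(3 - -10 + 2 \left(-5\right)^{2}\right)^{2}\right) = 43310 - \left(4 - 6 \left(3 + 10 + 2 \cdot 25\right)^{2}\right) = 43310 - \left(4 - 6 \left(3 + 10 + 50\right)^{2}\right) = 43310 - \left(4 - 6 \cdot 63^{2}\right) = 43310 - \left(4 - 23814\right) = 43310 - -23810 = 43310 + 23810 = 67120$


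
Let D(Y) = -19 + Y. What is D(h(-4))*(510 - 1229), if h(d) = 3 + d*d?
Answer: 0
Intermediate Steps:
h(d) = 3 + d²
D(h(-4))*(510 - 1229) = (-19 + (3 + (-4)²))*(510 - 1229) = (-19 + (3 + 16))*(-719) = (-19 + 19)*(-719) = 0*(-719) = 0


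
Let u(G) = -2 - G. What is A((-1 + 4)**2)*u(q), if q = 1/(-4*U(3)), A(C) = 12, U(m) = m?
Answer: -23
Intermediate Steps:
q = -1/12 (q = 1/(-4*3) = 1/(-12) = -1/12 ≈ -0.083333)
A((-1 + 4)**2)*u(q) = 12*(-2 - 1*(-1/12)) = 12*(-2 + 1/12) = 12*(-23/12) = -23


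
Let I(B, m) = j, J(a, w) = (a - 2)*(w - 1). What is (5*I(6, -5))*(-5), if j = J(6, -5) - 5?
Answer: 725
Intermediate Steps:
J(a, w) = (-1 + w)*(-2 + a) (J(a, w) = (-2 + a)*(-1 + w) = (-1 + w)*(-2 + a))
j = -29 (j = (2 - 1*6 - 2*(-5) + 6*(-5)) - 5 = (2 - 6 + 10 - 30) - 5 = -24 - 5 = -29)
I(B, m) = -29
(5*I(6, -5))*(-5) = (5*(-29))*(-5) = -145*(-5) = 725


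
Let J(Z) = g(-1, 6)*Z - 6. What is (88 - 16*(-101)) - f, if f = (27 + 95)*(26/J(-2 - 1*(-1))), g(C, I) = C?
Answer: 11692/5 ≈ 2338.4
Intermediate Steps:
J(Z) = -6 - Z (J(Z) = -Z - 6 = -6 - Z)
f = -3172/5 (f = (27 + 95)*(26/(-6 - (-2 - 1*(-1)))) = 122*(26/(-6 - (-2 + 1))) = 122*(26/(-6 - 1*(-1))) = 122*(26/(-6 + 1)) = 122*(26/(-5)) = 122*(26*(-1/5)) = 122*(-26/5) = -3172/5 ≈ -634.40)
(88 - 16*(-101)) - f = (88 - 16*(-101)) - 1*(-3172/5) = (88 + 1616) + 3172/5 = 1704 + 3172/5 = 11692/5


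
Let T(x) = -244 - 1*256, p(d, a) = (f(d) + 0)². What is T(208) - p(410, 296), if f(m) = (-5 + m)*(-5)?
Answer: -4101125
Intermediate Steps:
f(m) = 25 - 5*m
p(d, a) = (25 - 5*d)² (p(d, a) = ((25 - 5*d) + 0)² = (25 - 5*d)²)
T(x) = -500 (T(x) = -244 - 256 = -500)
T(208) - p(410, 296) = -500 - 25*(-5 + 410)² = -500 - 25*405² = -500 - 25*164025 = -500 - 1*4100625 = -500 - 4100625 = -4101125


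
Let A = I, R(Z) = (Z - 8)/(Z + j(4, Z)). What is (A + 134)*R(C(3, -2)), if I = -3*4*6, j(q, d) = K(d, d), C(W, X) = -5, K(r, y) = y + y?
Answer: 806/15 ≈ 53.733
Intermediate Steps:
K(r, y) = 2*y
j(q, d) = 2*d
R(Z) = (-8 + Z)/(3*Z) (R(Z) = (Z - 8)/(Z + 2*Z) = (-8 + Z)/((3*Z)) = (-8 + Z)*(1/(3*Z)) = (-8 + Z)/(3*Z))
I = -72 (I = -12*6 = -72)
A = -72
(A + 134)*R(C(3, -2)) = (-72 + 134)*((⅓)*(-8 - 5)/(-5)) = 62*((⅓)*(-⅕)*(-13)) = 62*(13/15) = 806/15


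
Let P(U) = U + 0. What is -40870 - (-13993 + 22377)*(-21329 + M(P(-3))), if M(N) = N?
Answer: 178806618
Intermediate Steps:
P(U) = U
-40870 - (-13993 + 22377)*(-21329 + M(P(-3))) = -40870 - (-13993 + 22377)*(-21329 - 3) = -40870 - 8384*(-21332) = -40870 - 1*(-178847488) = -40870 + 178847488 = 178806618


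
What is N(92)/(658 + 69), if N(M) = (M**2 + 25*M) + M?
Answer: 10856/727 ≈ 14.933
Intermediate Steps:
N(M) = M**2 + 26*M
N(92)/(658 + 69) = (92*(26 + 92))/(658 + 69) = (92*118)/727 = 10856*(1/727) = 10856/727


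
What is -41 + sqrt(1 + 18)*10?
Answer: -41 + 10*sqrt(19) ≈ 2.5890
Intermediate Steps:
-41 + sqrt(1 + 18)*10 = -41 + sqrt(19)*10 = -41 + 10*sqrt(19)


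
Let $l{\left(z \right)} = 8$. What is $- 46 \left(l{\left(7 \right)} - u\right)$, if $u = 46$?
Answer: $1748$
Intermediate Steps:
$- 46 \left(l{\left(7 \right)} - u\right) = - 46 \left(8 - 46\right) = \left(-46\right) \left(-38\right) = 1748$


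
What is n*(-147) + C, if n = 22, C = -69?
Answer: -3303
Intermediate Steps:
n*(-147) + C = 22*(-147) - 69 = -3234 - 69 = -3303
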